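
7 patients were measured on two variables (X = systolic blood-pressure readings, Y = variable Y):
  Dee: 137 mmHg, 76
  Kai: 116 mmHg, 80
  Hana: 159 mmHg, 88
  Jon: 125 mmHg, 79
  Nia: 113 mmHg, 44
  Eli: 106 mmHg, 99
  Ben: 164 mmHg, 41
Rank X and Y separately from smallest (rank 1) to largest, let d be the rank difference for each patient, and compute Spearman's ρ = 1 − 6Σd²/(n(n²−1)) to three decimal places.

-0.429

Ranks of variable 1: 5, 3, 6, 4, 2, 1, 7
Ranks of variable 2: 3, 5, 6, 4, 2, 7, 1
d = r₁ − r₂: 2, -2, 0, 0, 0, -6, 6
d²: 4, 4, 0, 0, 0, 36, 36; Σd² = 80
ρ = 1 − 6·80/(7·48) = 1 − 480/336 = -0.429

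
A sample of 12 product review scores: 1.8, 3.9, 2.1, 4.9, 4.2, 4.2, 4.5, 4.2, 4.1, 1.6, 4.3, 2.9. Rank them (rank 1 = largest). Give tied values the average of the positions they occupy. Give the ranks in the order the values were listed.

Sorted (descending): 4.9, 4.5, 4.3, 4.2, 4.2, 4.2, 4.1, 3.9, 2.9, 2.1, 1.8, 1.6
The 3 values of 4.2 occupy positions 4–6 → average rank 5.

11, 8, 10, 1, 5, 5, 2, 5, 7, 12, 3, 9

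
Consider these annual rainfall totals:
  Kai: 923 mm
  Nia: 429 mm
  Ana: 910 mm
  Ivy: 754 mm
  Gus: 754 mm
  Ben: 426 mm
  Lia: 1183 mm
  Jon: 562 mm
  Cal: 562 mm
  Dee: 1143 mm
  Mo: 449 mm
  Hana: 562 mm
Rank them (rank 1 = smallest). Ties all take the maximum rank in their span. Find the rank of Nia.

Sorted (ascending): 426, 429, 449, 562, 562, 562, 754, 754, 910, 923, 1143, 1183
The 3 values of 562 occupy positions 4–6 → each gets rank 6.
The 2 values of 754 occupy positions 7–8 → each gets rank 8.
Nia has value 429 mm → rank 2.

2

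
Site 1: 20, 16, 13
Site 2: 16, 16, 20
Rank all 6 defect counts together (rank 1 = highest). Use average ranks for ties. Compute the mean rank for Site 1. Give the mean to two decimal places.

3.83

Sorted (descending): 20, 20, 16, 16, 16, 13
The 2 values of 20 occupy positions 1–2 → average rank (1+2)/2 = 1.5.
The 3 values of 16 occupy positions 3–5 → average rank 4.
Site 1 values → pooled ranks: 20→1.5, 16→4, 13→6
Mean rank = (1.5 + 4 + 6) / 3 = 3.83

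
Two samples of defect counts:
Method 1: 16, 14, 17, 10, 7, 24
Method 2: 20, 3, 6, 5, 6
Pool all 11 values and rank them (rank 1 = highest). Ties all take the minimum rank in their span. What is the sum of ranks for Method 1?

26

Sorted (descending): 24, 20, 17, 16, 14, 10, 7, 6, 6, 5, 3
The 2 values of 6 occupy positions 8–9 → each gets rank 8.
Method 1 values → pooled ranks: 16→4, 14→5, 17→3, 10→6, 7→7, 24→1
Rank sum = 4 + 5 + 3 + 6 + 7 + 1 = 26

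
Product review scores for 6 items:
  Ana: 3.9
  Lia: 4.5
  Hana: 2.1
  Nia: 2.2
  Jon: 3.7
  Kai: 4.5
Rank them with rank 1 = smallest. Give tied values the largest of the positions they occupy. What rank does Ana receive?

4

Sorted (ascending): 2.1, 2.2, 3.7, 3.9, 4.5, 4.5
The 2 values of 4.5 occupy positions 5–6 → each gets rank 6.
Ana has value 3.9 → rank 4.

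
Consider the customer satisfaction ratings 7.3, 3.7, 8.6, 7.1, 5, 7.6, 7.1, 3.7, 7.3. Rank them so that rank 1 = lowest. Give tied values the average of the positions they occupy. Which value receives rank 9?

8.6

Sorted (ascending): 3.7, 3.7, 5, 7.1, 7.1, 7.3, 7.3, 7.6, 8.6
The 2 values of 3.7 occupy positions 1–2 → average rank (1+2)/2 = 1.5.
The 2 values of 7.1 occupy positions 4–5 → average rank (4+5)/2 = 4.5.
The 2 values of 7.3 occupy positions 6–7 → average rank (6+7)/2 = 6.5.
Rank 9 → value 8.6.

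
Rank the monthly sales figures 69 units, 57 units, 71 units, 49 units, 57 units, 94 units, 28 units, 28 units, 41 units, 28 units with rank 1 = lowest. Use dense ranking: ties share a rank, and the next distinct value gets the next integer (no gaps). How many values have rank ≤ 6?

Sorted (ascending): 28, 28, 28, 41, 49, 57, 57, 69, 71, 94
The 3 values of 28 share dense rank 1.
The 2 values of 57 share dense rank 4.
Remaining distinct values take the next consecutive integers.
Ranks ≤ 6: {1, 1, 1, 2, 3, 4, 4, 5, 6} → 9 values.

9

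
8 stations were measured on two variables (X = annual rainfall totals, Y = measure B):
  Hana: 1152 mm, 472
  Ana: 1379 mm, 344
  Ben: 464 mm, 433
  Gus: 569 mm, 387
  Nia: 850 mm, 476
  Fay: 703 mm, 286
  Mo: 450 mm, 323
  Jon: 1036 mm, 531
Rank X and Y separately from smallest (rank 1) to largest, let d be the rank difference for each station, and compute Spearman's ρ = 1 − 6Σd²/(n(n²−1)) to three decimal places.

Ranks of variable 1: 7, 8, 2, 3, 5, 4, 1, 6
Ranks of variable 2: 6, 3, 5, 4, 7, 1, 2, 8
d = r₁ − r₂: 1, 5, -3, -1, -2, 3, -1, -2
d²: 1, 25, 9, 1, 4, 9, 1, 4; Σd² = 54
ρ = 1 − 6·54/(8·63) = 1 − 324/504 = 0.357

0.357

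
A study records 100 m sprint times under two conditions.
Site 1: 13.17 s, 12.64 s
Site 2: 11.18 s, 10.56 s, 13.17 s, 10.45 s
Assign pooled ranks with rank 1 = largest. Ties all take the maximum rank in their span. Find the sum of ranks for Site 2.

Sorted (descending): 13.17, 13.17, 12.64, 11.18, 10.56, 10.45
The 2 values of 13.17 occupy positions 1–2 → each gets rank 2.
Site 2 values → pooled ranks: 11.18→4, 10.56→5, 13.17→2, 10.45→6
Rank sum = 4 + 5 + 2 + 6 = 17

17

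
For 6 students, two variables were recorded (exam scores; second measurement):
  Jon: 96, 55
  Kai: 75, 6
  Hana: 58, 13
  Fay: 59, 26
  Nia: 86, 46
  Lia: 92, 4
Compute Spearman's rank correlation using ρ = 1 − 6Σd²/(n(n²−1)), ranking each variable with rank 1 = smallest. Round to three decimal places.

Ranks of variable 1: 6, 3, 1, 2, 4, 5
Ranks of variable 2: 6, 2, 3, 4, 5, 1
d = r₁ − r₂: 0, 1, -2, -2, -1, 4
d²: 0, 1, 4, 4, 1, 16; Σd² = 26
ρ = 1 − 6·26/(6·35) = 1 − 156/210 = 0.257

0.257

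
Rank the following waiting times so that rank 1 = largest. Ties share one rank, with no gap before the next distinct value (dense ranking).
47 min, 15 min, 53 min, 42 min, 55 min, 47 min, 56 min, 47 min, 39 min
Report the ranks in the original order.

4, 7, 3, 5, 2, 4, 1, 4, 6

Sorted (descending): 56, 55, 53, 47, 47, 47, 42, 39, 15
The 3 values of 47 share dense rank 4.
Remaining distinct values take the next consecutive integers.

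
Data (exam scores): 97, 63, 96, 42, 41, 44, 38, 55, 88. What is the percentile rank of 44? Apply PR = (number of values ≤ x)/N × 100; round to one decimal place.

44.4

N = 9.
Strictly below 44: 3. Equal to 44: 1.
PR = 4/9 × 100 = 44.4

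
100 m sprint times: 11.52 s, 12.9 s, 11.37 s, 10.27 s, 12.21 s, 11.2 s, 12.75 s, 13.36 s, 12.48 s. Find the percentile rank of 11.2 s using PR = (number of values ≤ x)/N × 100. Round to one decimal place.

22.2

N = 9.
Strictly below 11.2: 1. Equal to 11.2: 1.
PR = 2/9 × 100 = 22.2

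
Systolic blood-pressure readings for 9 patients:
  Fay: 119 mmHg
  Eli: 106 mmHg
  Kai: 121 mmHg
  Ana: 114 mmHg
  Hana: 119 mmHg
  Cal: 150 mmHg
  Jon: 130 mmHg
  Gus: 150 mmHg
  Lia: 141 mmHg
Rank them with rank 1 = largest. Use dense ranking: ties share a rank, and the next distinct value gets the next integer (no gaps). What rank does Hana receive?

Sorted (descending): 150, 150, 141, 130, 121, 119, 119, 114, 106
The 2 values of 150 share dense rank 1.
The 2 values of 119 share dense rank 5.
Remaining distinct values take the next consecutive integers.
Hana has value 119 mmHg → rank 5.

5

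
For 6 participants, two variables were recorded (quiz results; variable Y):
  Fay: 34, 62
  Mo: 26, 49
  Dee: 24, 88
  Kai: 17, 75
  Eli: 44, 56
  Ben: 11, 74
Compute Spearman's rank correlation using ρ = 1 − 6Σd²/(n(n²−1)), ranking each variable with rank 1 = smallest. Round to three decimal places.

-0.600

Ranks of variable 1: 5, 4, 3, 2, 6, 1
Ranks of variable 2: 3, 1, 6, 5, 2, 4
d = r₁ − r₂: 2, 3, -3, -3, 4, -3
d²: 4, 9, 9, 9, 16, 9; Σd² = 56
ρ = 1 − 6·56/(6·35) = 1 − 336/210 = -0.600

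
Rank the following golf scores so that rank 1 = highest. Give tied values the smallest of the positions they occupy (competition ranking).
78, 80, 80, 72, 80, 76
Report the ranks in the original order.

Sorted (descending): 80, 80, 80, 78, 76, 72
The 3 values of 80 occupy positions 1–3 → each gets rank 1.

4, 1, 1, 6, 1, 5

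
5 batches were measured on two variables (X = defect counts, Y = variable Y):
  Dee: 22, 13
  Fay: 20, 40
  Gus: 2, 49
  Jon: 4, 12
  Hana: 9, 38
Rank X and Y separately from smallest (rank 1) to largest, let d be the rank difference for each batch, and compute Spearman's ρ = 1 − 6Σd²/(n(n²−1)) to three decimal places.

-0.300

Ranks of variable 1: 5, 4, 1, 2, 3
Ranks of variable 2: 2, 4, 5, 1, 3
d = r₁ − r₂: 3, 0, -4, 1, 0
d²: 9, 0, 16, 1, 0; Σd² = 26
ρ = 1 − 6·26/(5·24) = 1 − 156/120 = -0.300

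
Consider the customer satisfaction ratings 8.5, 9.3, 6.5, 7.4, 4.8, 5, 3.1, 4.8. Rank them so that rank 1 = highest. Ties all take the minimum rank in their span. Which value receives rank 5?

Sorted (descending): 9.3, 8.5, 7.4, 6.5, 5, 4.8, 4.8, 3.1
The 2 values of 4.8 occupy positions 6–7 → each gets rank 6.
Rank 5 → value 5.

5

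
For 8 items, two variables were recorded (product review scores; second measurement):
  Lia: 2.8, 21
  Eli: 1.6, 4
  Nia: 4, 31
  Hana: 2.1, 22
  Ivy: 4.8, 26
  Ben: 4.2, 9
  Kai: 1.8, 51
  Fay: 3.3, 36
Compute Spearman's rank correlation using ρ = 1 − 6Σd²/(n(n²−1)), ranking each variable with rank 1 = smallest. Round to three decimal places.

Ranks of variable 1: 4, 1, 6, 3, 8, 7, 2, 5
Ranks of variable 2: 3, 1, 6, 4, 5, 2, 8, 7
d = r₁ − r₂: 1, 0, 0, -1, 3, 5, -6, -2
d²: 1, 0, 0, 1, 9, 25, 36, 4; Σd² = 76
ρ = 1 − 6·76/(8·63) = 1 − 456/504 = 0.095

0.095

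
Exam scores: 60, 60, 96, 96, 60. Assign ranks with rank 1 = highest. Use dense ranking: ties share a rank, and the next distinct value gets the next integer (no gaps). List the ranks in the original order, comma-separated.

Sorted (descending): 96, 96, 60, 60, 60
The 2 values of 96 share dense rank 1.
The 3 values of 60 share dense rank 2.

2, 2, 1, 1, 2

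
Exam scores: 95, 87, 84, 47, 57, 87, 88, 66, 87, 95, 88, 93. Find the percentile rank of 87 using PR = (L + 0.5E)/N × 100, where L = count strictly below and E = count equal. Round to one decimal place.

45.8

N = 12.
Strictly below 87: 4. Equal to 87: 3.
PR = (4 + 0.5·3)/12 × 100 = 45.8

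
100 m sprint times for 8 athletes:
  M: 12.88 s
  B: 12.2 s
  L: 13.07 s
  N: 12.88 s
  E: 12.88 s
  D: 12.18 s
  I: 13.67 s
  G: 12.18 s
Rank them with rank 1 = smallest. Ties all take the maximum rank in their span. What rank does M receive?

6

Sorted (ascending): 12.18, 12.18, 12.2, 12.88, 12.88, 12.88, 13.07, 13.67
The 2 values of 12.18 occupy positions 1–2 → each gets rank 2.
The 3 values of 12.88 occupy positions 4–6 → each gets rank 6.
M has value 12.88 s → rank 6.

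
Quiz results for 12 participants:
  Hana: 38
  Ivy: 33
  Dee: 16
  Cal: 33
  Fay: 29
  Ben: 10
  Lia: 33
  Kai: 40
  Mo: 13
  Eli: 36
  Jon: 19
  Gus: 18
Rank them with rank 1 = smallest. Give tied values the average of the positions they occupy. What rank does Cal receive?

Sorted (ascending): 10, 13, 16, 18, 19, 29, 33, 33, 33, 36, 38, 40
The 3 values of 33 occupy positions 7–9 → average rank 8.
Cal has value 33 → rank 8.

8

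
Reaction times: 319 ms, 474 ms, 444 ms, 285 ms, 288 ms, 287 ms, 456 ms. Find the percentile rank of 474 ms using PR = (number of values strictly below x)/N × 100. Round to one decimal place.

85.7

N = 7.
Strictly below 474: 6. Equal to 474: 1.
PR = 6/7 × 100 = 85.7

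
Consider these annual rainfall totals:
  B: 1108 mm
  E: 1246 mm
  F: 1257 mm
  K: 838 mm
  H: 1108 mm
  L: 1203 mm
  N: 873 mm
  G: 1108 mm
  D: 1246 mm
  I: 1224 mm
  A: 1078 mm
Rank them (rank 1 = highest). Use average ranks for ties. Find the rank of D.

2.5

Sorted (descending): 1257, 1246, 1246, 1224, 1203, 1108, 1108, 1108, 1078, 873, 838
The 2 values of 1246 occupy positions 2–3 → average rank (2+3)/2 = 2.5.
The 3 values of 1108 occupy positions 6–8 → average rank 7.
D has value 1246 mm → rank 2.5.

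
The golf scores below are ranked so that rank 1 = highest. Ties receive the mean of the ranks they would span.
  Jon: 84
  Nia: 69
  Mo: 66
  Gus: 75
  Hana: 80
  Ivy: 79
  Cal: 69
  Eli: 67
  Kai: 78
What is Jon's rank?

Sorted (descending): 84, 80, 79, 78, 75, 69, 69, 67, 66
The 2 values of 69 occupy positions 6–7 → average rank (6+7)/2 = 6.5.
Jon has value 84 → rank 1.

1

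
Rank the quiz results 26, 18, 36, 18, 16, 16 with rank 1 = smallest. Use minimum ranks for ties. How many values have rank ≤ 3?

4

Sorted (ascending): 16, 16, 18, 18, 26, 36
The 2 values of 16 occupy positions 1–2 → each gets rank 1.
The 2 values of 18 occupy positions 3–4 → each gets rank 3.
Ranks ≤ 3: {1, 1, 3, 3} → 4 values.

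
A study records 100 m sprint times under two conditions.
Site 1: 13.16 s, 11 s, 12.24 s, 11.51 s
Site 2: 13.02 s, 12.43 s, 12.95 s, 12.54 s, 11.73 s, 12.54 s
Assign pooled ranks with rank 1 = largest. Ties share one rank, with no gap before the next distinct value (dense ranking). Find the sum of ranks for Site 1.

24

Sorted (descending): 13.16, 13.02, 12.95, 12.54, 12.54, 12.43, 12.24, 11.73, 11.51, 11
The 2 values of 12.54 share dense rank 4.
Remaining distinct values take the next consecutive integers.
Site 1 values → pooled ranks: 13.16→1, 11→9, 12.24→6, 11.51→8
Rank sum = 1 + 9 + 6 + 8 = 24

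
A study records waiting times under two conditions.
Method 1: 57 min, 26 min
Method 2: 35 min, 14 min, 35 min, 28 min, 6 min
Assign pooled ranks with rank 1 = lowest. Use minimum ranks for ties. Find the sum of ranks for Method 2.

17

Sorted (ascending): 6, 14, 26, 28, 35, 35, 57
The 2 values of 35 occupy positions 5–6 → each gets rank 5.
Method 2 values → pooled ranks: 35→5, 14→2, 35→5, 28→4, 6→1
Rank sum = 5 + 2 + 5 + 4 + 1 = 17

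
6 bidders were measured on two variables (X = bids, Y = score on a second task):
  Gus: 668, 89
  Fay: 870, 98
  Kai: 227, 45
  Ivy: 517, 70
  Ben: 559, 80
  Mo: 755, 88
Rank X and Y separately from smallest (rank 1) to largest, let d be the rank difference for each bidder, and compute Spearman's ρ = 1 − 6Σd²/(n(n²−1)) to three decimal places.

Ranks of variable 1: 4, 6, 1, 2, 3, 5
Ranks of variable 2: 5, 6, 1, 2, 3, 4
d = r₁ − r₂: -1, 0, 0, 0, 0, 1
d²: 1, 0, 0, 0, 0, 1; Σd² = 2
ρ = 1 − 6·2/(6·35) = 1 − 12/210 = 0.943

0.943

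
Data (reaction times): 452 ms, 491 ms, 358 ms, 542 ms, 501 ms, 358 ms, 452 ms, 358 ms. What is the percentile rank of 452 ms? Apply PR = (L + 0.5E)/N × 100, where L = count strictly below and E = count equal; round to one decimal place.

N = 8.
Strictly below 452: 3. Equal to 452: 2.
PR = (3 + 0.5·2)/8 × 100 = 50.0

50.0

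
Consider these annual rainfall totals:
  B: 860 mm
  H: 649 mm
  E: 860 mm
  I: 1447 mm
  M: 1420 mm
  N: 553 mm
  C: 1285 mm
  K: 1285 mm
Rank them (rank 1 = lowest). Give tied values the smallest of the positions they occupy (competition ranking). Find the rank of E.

Sorted (ascending): 553, 649, 860, 860, 1285, 1285, 1420, 1447
The 2 values of 860 occupy positions 3–4 → each gets rank 3.
The 2 values of 1285 occupy positions 5–6 → each gets rank 5.
E has value 860 mm → rank 3.

3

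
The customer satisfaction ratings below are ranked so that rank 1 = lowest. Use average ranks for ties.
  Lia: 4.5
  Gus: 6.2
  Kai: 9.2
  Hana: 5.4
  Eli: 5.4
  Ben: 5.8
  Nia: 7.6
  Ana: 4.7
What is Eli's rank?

Sorted (ascending): 4.5, 4.7, 5.4, 5.4, 5.8, 6.2, 7.6, 9.2
The 2 values of 5.4 occupy positions 3–4 → average rank (3+4)/2 = 3.5.
Eli has value 5.4 → rank 3.5.

3.5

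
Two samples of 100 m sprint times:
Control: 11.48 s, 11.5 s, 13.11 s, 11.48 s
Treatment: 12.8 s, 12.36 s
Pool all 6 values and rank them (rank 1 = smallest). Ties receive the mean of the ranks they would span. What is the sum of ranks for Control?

Sorted (ascending): 11.48, 11.48, 11.5, 12.36, 12.8, 13.11
The 2 values of 11.48 occupy positions 1–2 → average rank (1+2)/2 = 1.5.
Control values → pooled ranks: 11.48→1.5, 11.5→3, 13.11→6, 11.48→1.5
Rank sum = 1.5 + 3 + 6 + 1.5 = 12

12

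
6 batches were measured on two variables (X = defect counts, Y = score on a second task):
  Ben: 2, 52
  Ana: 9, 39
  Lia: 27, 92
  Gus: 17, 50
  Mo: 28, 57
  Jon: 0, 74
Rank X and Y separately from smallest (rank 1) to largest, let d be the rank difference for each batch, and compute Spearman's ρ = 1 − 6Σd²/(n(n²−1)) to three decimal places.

Ranks of variable 1: 2, 3, 5, 4, 6, 1
Ranks of variable 2: 3, 1, 6, 2, 4, 5
d = r₁ − r₂: -1, 2, -1, 2, 2, -4
d²: 1, 4, 1, 4, 4, 16; Σd² = 30
ρ = 1 − 6·30/(6·35) = 1 − 180/210 = 0.143

0.143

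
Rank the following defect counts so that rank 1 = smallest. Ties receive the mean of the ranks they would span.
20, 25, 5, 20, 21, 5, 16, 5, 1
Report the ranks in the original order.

Sorted (ascending): 1, 5, 5, 5, 16, 20, 20, 21, 25
The 3 values of 5 occupy positions 2–4 → average rank 3.
The 2 values of 20 occupy positions 6–7 → average rank (6+7)/2 = 6.5.

6.5, 9, 3, 6.5, 8, 3, 5, 3, 1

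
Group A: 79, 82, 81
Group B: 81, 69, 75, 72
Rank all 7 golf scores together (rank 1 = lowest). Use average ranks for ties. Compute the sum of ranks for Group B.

11.5

Sorted (ascending): 69, 72, 75, 79, 81, 81, 82
The 2 values of 81 occupy positions 5–6 → average rank (5+6)/2 = 5.5.
Group B values → pooled ranks: 81→5.5, 69→1, 75→3, 72→2
Rank sum = 5.5 + 1 + 3 + 2 = 11.5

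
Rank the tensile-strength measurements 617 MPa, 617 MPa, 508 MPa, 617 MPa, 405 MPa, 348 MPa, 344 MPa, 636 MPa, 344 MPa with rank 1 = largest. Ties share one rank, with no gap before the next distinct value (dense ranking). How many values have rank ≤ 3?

Sorted (descending): 636, 617, 617, 617, 508, 405, 348, 344, 344
The 3 values of 617 share dense rank 2.
The 2 values of 344 share dense rank 6.
Remaining distinct values take the next consecutive integers.
Ranks ≤ 3: {1, 2, 2, 2, 3} → 5 values.

5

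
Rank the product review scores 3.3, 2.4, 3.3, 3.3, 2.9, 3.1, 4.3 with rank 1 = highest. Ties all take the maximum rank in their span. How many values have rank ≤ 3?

Sorted (descending): 4.3, 3.3, 3.3, 3.3, 3.1, 2.9, 2.4
The 3 values of 3.3 occupy positions 2–4 → each gets rank 4.
Ranks ≤ 3: {1} → 1 value.

1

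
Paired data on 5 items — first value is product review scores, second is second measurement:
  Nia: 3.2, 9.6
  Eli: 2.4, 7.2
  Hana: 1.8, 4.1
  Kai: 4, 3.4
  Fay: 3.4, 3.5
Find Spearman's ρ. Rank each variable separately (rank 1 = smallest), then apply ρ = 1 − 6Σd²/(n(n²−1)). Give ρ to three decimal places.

Ranks of variable 1: 3, 2, 1, 5, 4
Ranks of variable 2: 5, 4, 3, 1, 2
d = r₁ − r₂: -2, -2, -2, 4, 2
d²: 4, 4, 4, 16, 4; Σd² = 32
ρ = 1 − 6·32/(5·24) = 1 − 192/120 = -0.600

-0.600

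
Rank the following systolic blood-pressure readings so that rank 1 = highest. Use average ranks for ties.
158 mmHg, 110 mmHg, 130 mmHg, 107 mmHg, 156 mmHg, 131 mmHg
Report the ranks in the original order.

1, 5, 4, 6, 2, 3

Sorted (descending): 158, 156, 131, 130, 110, 107
No ties — each value takes its position as its rank.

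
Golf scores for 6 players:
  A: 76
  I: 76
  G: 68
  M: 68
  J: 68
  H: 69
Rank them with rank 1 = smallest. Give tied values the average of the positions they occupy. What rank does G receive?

2

Sorted (ascending): 68, 68, 68, 69, 76, 76
The 3 values of 68 occupy positions 1–3 → average rank 2.
The 2 values of 76 occupy positions 5–6 → average rank (5+6)/2 = 5.5.
G has value 68 → rank 2.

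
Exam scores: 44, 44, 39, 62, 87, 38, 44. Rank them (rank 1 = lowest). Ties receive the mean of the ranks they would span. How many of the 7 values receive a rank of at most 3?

2

Sorted (ascending): 38, 39, 44, 44, 44, 62, 87
The 3 values of 44 occupy positions 3–5 → average rank 4.
Ranks ≤ 3: {1, 2} → 2 values.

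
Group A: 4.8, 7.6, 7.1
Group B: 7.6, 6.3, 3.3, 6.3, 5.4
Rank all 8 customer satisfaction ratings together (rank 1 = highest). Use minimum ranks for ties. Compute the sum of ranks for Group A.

Sorted (descending): 7.6, 7.6, 7.1, 6.3, 6.3, 5.4, 4.8, 3.3
The 2 values of 7.6 occupy positions 1–2 → each gets rank 1.
The 2 values of 6.3 occupy positions 4–5 → each gets rank 4.
Group A values → pooled ranks: 4.8→7, 7.6→1, 7.1→3
Rank sum = 7 + 1 + 3 = 11

11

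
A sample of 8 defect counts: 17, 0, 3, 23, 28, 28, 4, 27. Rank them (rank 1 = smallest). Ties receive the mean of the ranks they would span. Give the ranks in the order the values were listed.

4, 1, 2, 5, 7.5, 7.5, 3, 6

Sorted (ascending): 0, 3, 4, 17, 23, 27, 28, 28
The 2 values of 28 occupy positions 7–8 → average rank (7+8)/2 = 7.5.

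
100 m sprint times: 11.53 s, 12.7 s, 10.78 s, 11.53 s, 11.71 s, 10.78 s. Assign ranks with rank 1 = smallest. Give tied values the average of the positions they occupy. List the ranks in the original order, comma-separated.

3.5, 6, 1.5, 3.5, 5, 1.5

Sorted (ascending): 10.78, 10.78, 11.53, 11.53, 11.71, 12.7
The 2 values of 10.78 occupy positions 1–2 → average rank (1+2)/2 = 1.5.
The 2 values of 11.53 occupy positions 3–4 → average rank (3+4)/2 = 3.5.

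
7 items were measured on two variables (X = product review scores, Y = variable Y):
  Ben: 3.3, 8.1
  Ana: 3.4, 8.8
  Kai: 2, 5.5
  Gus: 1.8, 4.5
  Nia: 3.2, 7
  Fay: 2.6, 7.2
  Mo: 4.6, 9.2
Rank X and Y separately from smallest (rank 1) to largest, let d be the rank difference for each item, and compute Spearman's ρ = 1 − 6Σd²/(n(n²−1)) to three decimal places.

Ranks of variable 1: 5, 6, 2, 1, 4, 3, 7
Ranks of variable 2: 5, 6, 2, 1, 3, 4, 7
d = r₁ − r₂: 0, 0, 0, 0, 1, -1, 0
d²: 0, 0, 0, 0, 1, 1, 0; Σd² = 2
ρ = 1 − 6·2/(7·48) = 1 − 12/336 = 0.964

0.964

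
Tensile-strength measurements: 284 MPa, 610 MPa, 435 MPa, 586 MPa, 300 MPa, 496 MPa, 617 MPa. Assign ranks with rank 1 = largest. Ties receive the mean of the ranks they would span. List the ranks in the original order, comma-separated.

Sorted (descending): 617, 610, 586, 496, 435, 300, 284
No ties — each value takes its position as its rank.

7, 2, 5, 3, 6, 4, 1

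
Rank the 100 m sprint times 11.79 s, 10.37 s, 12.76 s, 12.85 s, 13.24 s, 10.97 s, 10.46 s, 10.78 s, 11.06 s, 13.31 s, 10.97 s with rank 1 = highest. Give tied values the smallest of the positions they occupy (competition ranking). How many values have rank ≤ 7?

8

Sorted (descending): 13.31, 13.24, 12.85, 12.76, 11.79, 11.06, 10.97, 10.97, 10.78, 10.46, 10.37
The 2 values of 10.97 occupy positions 7–8 → each gets rank 7.
Ranks ≤ 7: {1, 2, 3, 4, 5, 6, 7, 7} → 8 values.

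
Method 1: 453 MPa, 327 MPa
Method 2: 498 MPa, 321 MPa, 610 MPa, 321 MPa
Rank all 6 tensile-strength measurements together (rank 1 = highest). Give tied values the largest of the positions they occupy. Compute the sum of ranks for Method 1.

7

Sorted (descending): 610, 498, 453, 327, 321, 321
The 2 values of 321 occupy positions 5–6 → each gets rank 6.
Method 1 values → pooled ranks: 453→3, 327→4
Rank sum = 3 + 4 = 7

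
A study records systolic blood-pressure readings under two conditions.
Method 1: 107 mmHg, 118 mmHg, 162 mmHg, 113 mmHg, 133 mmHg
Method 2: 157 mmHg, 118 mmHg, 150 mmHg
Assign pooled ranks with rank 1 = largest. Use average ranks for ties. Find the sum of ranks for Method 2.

10.5

Sorted (descending): 162, 157, 150, 133, 118, 118, 113, 107
The 2 values of 118 occupy positions 5–6 → average rank (5+6)/2 = 5.5.
Method 2 values → pooled ranks: 157→2, 118→5.5, 150→3
Rank sum = 2 + 5.5 + 3 = 10.5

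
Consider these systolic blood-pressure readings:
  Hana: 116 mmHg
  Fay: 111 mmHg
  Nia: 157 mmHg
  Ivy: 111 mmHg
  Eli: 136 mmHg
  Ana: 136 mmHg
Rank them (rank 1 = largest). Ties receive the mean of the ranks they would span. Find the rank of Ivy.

5.5

Sorted (descending): 157, 136, 136, 116, 111, 111
The 2 values of 136 occupy positions 2–3 → average rank (2+3)/2 = 2.5.
The 2 values of 111 occupy positions 5–6 → average rank (5+6)/2 = 5.5.
Ivy has value 111 mmHg → rank 5.5.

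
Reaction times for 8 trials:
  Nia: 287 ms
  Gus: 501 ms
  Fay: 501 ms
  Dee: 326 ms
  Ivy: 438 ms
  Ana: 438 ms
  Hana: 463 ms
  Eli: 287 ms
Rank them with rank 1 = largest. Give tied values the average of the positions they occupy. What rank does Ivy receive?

Sorted (descending): 501, 501, 463, 438, 438, 326, 287, 287
The 2 values of 501 occupy positions 1–2 → average rank (1+2)/2 = 1.5.
The 2 values of 438 occupy positions 4–5 → average rank (4+5)/2 = 4.5.
The 2 values of 287 occupy positions 7–8 → average rank (7+8)/2 = 7.5.
Ivy has value 438 ms → rank 4.5.

4.5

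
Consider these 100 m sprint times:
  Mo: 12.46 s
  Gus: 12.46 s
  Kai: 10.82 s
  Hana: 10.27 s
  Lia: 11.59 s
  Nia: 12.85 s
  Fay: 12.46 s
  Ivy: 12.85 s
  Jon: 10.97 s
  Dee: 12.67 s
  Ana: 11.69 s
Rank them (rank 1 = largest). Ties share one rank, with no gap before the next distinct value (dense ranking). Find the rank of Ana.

4

Sorted (descending): 12.85, 12.85, 12.67, 12.46, 12.46, 12.46, 11.69, 11.59, 10.97, 10.82, 10.27
The 2 values of 12.85 share dense rank 1.
The 3 values of 12.46 share dense rank 3.
Remaining distinct values take the next consecutive integers.
Ana has value 11.69 s → rank 4.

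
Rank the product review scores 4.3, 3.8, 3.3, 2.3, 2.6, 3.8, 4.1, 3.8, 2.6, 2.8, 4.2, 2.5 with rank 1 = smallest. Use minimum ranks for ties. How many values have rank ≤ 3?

Sorted (ascending): 2.3, 2.5, 2.6, 2.6, 2.8, 3.3, 3.8, 3.8, 3.8, 4.1, 4.2, 4.3
The 2 values of 2.6 occupy positions 3–4 → each gets rank 3.
The 3 values of 3.8 occupy positions 7–9 → each gets rank 7.
Ranks ≤ 3: {1, 2, 3, 3} → 4 values.

4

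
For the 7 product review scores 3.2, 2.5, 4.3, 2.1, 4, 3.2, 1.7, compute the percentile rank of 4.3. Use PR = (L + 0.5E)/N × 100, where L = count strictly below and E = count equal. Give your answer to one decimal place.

92.9

N = 7.
Strictly below 4.3: 6. Equal to 4.3: 1.
PR = (6 + 0.5·1)/7 × 100 = 92.9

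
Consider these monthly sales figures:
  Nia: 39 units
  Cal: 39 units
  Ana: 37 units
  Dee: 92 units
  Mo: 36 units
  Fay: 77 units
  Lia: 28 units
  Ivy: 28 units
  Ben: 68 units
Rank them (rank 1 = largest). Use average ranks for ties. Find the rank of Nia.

Sorted (descending): 92, 77, 68, 39, 39, 37, 36, 28, 28
The 2 values of 39 occupy positions 4–5 → average rank (4+5)/2 = 4.5.
The 2 values of 28 occupy positions 8–9 → average rank (8+9)/2 = 8.5.
Nia has value 39 units → rank 4.5.

4.5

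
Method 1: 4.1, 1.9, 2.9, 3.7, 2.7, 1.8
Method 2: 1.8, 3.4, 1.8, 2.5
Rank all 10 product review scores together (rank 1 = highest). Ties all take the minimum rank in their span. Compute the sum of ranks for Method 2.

25

Sorted (descending): 4.1, 3.7, 3.4, 2.9, 2.7, 2.5, 1.9, 1.8, 1.8, 1.8
The 3 values of 1.8 occupy positions 8–10 → each gets rank 8.
Method 2 values → pooled ranks: 1.8→8, 3.4→3, 1.8→8, 2.5→6
Rank sum = 8 + 3 + 8 + 6 = 25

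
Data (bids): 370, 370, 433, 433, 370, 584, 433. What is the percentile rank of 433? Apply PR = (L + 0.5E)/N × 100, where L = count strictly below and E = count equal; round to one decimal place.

64.3

N = 7.
Strictly below 433: 3. Equal to 433: 3.
PR = (3 + 0.5·3)/7 × 100 = 64.3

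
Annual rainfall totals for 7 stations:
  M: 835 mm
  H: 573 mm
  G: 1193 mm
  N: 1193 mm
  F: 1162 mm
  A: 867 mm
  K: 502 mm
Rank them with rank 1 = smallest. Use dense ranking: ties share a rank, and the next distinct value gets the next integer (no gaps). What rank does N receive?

Sorted (ascending): 502, 573, 835, 867, 1162, 1193, 1193
The 2 values of 1193 share dense rank 6.
Remaining distinct values take the next consecutive integers.
N has value 1193 mm → rank 6.

6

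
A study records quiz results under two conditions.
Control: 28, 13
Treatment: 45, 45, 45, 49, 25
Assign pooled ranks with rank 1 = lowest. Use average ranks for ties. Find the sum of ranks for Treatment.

Sorted (ascending): 13, 25, 28, 45, 45, 45, 49
The 3 values of 45 occupy positions 4–6 → average rank 5.
Treatment values → pooled ranks: 45→5, 45→5, 45→5, 49→7, 25→2
Rank sum = 5 + 5 + 5 + 7 + 2 = 24

24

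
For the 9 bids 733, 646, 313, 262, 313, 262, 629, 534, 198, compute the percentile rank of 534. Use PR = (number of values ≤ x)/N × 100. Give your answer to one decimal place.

N = 9.
Strictly below 534: 5. Equal to 534: 1.
PR = 6/9 × 100 = 66.7

66.7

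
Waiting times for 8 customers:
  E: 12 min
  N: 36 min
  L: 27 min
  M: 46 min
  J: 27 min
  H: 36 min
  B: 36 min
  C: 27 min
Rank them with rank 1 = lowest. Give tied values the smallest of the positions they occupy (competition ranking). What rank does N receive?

Sorted (ascending): 12, 27, 27, 27, 36, 36, 36, 46
The 3 values of 27 occupy positions 2–4 → each gets rank 2.
The 3 values of 36 occupy positions 5–7 → each gets rank 5.
N has value 36 min → rank 5.

5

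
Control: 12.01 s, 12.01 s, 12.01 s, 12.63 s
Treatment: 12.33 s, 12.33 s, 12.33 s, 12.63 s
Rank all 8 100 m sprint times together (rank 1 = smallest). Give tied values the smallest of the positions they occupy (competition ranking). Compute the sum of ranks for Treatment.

Sorted (ascending): 12.01, 12.01, 12.01, 12.33, 12.33, 12.33, 12.63, 12.63
The 3 values of 12.01 occupy positions 1–3 → each gets rank 1.
The 3 values of 12.33 occupy positions 4–6 → each gets rank 4.
The 2 values of 12.63 occupy positions 7–8 → each gets rank 7.
Treatment values → pooled ranks: 12.33→4, 12.33→4, 12.33→4, 12.63→7
Rank sum = 4 + 4 + 4 + 7 = 19

19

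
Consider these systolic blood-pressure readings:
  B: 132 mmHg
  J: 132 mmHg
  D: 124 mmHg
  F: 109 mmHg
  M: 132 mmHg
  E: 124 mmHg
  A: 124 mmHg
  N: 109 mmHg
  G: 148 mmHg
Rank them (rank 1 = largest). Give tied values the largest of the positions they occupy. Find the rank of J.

4

Sorted (descending): 148, 132, 132, 132, 124, 124, 124, 109, 109
The 3 values of 132 occupy positions 2–4 → each gets rank 4.
The 3 values of 124 occupy positions 5–7 → each gets rank 7.
The 2 values of 109 occupy positions 8–9 → each gets rank 9.
J has value 132 mmHg → rank 4.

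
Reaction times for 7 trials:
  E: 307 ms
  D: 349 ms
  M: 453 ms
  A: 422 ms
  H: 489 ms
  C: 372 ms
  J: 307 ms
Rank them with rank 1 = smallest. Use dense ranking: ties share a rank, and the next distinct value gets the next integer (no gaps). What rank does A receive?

Sorted (ascending): 307, 307, 349, 372, 422, 453, 489
The 2 values of 307 share dense rank 1.
Remaining distinct values take the next consecutive integers.
A has value 422 ms → rank 4.

4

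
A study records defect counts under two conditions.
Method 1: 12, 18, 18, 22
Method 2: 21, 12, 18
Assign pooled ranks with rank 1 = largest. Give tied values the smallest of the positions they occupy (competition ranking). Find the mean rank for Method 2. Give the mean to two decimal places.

Sorted (descending): 22, 21, 18, 18, 18, 12, 12
The 3 values of 18 occupy positions 3–5 → each gets rank 3.
The 2 values of 12 occupy positions 6–7 → each gets rank 6.
Method 2 values → pooled ranks: 21→2, 12→6, 18→3
Mean rank = (2 + 6 + 3) / 3 = 3.67

3.67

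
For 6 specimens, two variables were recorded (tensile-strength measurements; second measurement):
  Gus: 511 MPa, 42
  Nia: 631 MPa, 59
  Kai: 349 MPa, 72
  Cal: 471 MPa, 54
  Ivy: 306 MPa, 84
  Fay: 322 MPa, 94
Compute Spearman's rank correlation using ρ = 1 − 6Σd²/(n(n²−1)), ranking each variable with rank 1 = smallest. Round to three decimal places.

Ranks of variable 1: 5, 6, 3, 4, 1, 2
Ranks of variable 2: 1, 3, 4, 2, 5, 6
d = r₁ − r₂: 4, 3, -1, 2, -4, -4
d²: 16, 9, 1, 4, 16, 16; Σd² = 62
ρ = 1 − 6·62/(6·35) = 1 − 372/210 = -0.771

-0.771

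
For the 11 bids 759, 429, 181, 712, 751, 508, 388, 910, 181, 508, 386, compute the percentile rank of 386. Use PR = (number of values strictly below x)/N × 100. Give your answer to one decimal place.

N = 11.
Strictly below 386: 2. Equal to 386: 1.
PR = 2/11 × 100 = 18.2

18.2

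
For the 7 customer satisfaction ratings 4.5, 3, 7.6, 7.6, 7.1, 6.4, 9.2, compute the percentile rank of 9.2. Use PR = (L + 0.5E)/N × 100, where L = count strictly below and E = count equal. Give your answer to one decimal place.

92.9

N = 7.
Strictly below 9.2: 6. Equal to 9.2: 1.
PR = (6 + 0.5·1)/7 × 100 = 92.9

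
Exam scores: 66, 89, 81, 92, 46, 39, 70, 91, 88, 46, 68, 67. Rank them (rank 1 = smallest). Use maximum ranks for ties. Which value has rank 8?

81

Sorted (ascending): 39, 46, 46, 66, 67, 68, 70, 81, 88, 89, 91, 92
The 2 values of 46 occupy positions 2–3 → each gets rank 3.
Rank 8 → value 81.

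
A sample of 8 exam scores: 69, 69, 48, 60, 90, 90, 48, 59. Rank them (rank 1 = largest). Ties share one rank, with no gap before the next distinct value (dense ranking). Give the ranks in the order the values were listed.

Sorted (descending): 90, 90, 69, 69, 60, 59, 48, 48
The 2 values of 90 share dense rank 1.
The 2 values of 69 share dense rank 2.
The 2 values of 48 share dense rank 5.
Remaining distinct values take the next consecutive integers.

2, 2, 5, 3, 1, 1, 5, 4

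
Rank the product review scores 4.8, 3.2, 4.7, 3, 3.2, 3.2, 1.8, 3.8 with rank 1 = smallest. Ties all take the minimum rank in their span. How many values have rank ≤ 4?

Sorted (ascending): 1.8, 3, 3.2, 3.2, 3.2, 3.8, 4.7, 4.8
The 3 values of 3.2 occupy positions 3–5 → each gets rank 3.
Ranks ≤ 4: {1, 2, 3, 3, 3} → 5 values.

5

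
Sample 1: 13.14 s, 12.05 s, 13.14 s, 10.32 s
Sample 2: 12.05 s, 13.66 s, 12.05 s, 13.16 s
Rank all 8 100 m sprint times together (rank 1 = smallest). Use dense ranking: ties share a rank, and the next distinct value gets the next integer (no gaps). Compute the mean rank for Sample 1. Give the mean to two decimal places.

2.25

Sorted (ascending): 10.32, 12.05, 12.05, 12.05, 13.14, 13.14, 13.16, 13.66
The 3 values of 12.05 share dense rank 2.
The 2 values of 13.14 share dense rank 3.
Remaining distinct values take the next consecutive integers.
Sample 1 values → pooled ranks: 13.14→3, 12.05→2, 13.14→3, 10.32→1
Mean rank = (3 + 2 + 3 + 1) / 4 = 2.25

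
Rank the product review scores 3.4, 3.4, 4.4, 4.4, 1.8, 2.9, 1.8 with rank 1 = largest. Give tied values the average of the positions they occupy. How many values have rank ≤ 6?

5

Sorted (descending): 4.4, 4.4, 3.4, 3.4, 2.9, 1.8, 1.8
The 2 values of 4.4 occupy positions 1–2 → average rank (1+2)/2 = 1.5.
The 2 values of 3.4 occupy positions 3–4 → average rank (3+4)/2 = 3.5.
The 2 values of 1.8 occupy positions 6–7 → average rank (6+7)/2 = 6.5.
Ranks ≤ 6: {1.5, 1.5, 3.5, 3.5, 5} → 5 values.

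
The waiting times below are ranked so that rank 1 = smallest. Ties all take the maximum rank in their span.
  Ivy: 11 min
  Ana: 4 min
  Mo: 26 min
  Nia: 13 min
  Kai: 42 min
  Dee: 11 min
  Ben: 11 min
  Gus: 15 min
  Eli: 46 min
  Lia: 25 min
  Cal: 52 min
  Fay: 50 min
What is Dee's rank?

4

Sorted (ascending): 4, 11, 11, 11, 13, 15, 25, 26, 42, 46, 50, 52
The 3 values of 11 occupy positions 2–4 → each gets rank 4.
Dee has value 11 min → rank 4.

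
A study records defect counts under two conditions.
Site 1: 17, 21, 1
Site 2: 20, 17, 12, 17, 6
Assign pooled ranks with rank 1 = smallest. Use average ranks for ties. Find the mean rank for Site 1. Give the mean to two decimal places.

4.67

Sorted (ascending): 1, 6, 12, 17, 17, 17, 20, 21
The 3 values of 17 occupy positions 4–6 → average rank 5.
Site 1 values → pooled ranks: 17→5, 21→8, 1→1
Mean rank = (5 + 8 + 1) / 3 = 4.67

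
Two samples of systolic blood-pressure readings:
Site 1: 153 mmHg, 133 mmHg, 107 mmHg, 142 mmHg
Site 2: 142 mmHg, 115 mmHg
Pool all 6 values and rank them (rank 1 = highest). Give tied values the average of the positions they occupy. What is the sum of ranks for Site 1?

13.5

Sorted (descending): 153, 142, 142, 133, 115, 107
The 2 values of 142 occupy positions 2–3 → average rank (2+3)/2 = 2.5.
Site 1 values → pooled ranks: 153→1, 133→4, 107→6, 142→2.5
Rank sum = 1 + 4 + 6 + 2.5 = 13.5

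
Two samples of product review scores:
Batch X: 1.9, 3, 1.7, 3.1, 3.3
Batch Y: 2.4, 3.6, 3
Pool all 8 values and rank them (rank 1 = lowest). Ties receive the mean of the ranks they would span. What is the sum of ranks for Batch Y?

Sorted (ascending): 1.7, 1.9, 2.4, 3, 3, 3.1, 3.3, 3.6
The 2 values of 3 occupy positions 4–5 → average rank (4+5)/2 = 4.5.
Batch Y values → pooled ranks: 2.4→3, 3.6→8, 3→4.5
Rank sum = 3 + 8 + 4.5 = 15.5

15.5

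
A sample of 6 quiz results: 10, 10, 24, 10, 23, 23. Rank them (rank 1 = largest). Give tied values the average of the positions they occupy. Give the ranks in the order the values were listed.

5, 5, 1, 5, 2.5, 2.5

Sorted (descending): 24, 23, 23, 10, 10, 10
The 2 values of 23 occupy positions 2–3 → average rank (2+3)/2 = 2.5.
The 3 values of 10 occupy positions 4–6 → average rank 5.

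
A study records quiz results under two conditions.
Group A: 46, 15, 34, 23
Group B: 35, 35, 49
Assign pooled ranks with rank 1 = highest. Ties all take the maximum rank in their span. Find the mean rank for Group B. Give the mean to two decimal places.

3.00

Sorted (descending): 49, 46, 35, 35, 34, 23, 15
The 2 values of 35 occupy positions 3–4 → each gets rank 4.
Group B values → pooled ranks: 35→4, 35→4, 49→1
Mean rank = (4 + 4 + 1) / 3 = 3.00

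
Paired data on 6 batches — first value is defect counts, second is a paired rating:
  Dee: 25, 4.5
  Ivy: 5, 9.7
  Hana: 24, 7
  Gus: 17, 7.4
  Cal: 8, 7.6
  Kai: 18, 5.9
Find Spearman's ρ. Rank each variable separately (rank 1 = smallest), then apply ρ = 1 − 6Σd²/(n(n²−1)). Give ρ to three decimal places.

Ranks of variable 1: 6, 1, 5, 3, 2, 4
Ranks of variable 2: 1, 6, 3, 4, 5, 2
d = r₁ − r₂: 5, -5, 2, -1, -3, 2
d²: 25, 25, 4, 1, 9, 4; Σd² = 68
ρ = 1 − 6·68/(6·35) = 1 − 408/210 = -0.943

-0.943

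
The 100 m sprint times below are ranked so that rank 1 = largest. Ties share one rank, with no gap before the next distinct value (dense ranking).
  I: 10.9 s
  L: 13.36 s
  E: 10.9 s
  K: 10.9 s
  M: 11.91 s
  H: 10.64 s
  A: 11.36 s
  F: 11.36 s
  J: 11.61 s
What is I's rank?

Sorted (descending): 13.36, 11.91, 11.61, 11.36, 11.36, 10.9, 10.9, 10.9, 10.64
The 2 values of 11.36 share dense rank 4.
The 3 values of 10.9 share dense rank 5.
Remaining distinct values take the next consecutive integers.
I has value 10.9 s → rank 5.

5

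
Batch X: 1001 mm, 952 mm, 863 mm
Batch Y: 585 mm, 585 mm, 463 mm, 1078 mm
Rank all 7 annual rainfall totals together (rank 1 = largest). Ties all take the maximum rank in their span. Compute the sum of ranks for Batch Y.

20

Sorted (descending): 1078, 1001, 952, 863, 585, 585, 463
The 2 values of 585 occupy positions 5–6 → each gets rank 6.
Batch Y values → pooled ranks: 585→6, 585→6, 463→7, 1078→1
Rank sum = 6 + 6 + 7 + 1 = 20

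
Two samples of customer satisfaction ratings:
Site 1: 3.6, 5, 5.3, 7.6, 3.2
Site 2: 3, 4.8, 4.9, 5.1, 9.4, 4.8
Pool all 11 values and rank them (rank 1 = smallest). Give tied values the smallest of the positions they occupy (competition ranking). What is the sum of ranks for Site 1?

Sorted (ascending): 3, 3.2, 3.6, 4.8, 4.8, 4.9, 5, 5.1, 5.3, 7.6, 9.4
The 2 values of 4.8 occupy positions 4–5 → each gets rank 4.
Site 1 values → pooled ranks: 3.6→3, 5→7, 5.3→9, 7.6→10, 3.2→2
Rank sum = 3 + 7 + 9 + 10 + 2 = 31

31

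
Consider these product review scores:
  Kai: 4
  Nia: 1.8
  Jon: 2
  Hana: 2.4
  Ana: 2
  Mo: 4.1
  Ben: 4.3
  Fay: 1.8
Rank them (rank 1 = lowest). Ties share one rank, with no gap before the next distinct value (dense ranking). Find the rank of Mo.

5

Sorted (ascending): 1.8, 1.8, 2, 2, 2.4, 4, 4.1, 4.3
The 2 values of 1.8 share dense rank 1.
The 2 values of 2 share dense rank 2.
Remaining distinct values take the next consecutive integers.
Mo has value 4.1 → rank 5.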